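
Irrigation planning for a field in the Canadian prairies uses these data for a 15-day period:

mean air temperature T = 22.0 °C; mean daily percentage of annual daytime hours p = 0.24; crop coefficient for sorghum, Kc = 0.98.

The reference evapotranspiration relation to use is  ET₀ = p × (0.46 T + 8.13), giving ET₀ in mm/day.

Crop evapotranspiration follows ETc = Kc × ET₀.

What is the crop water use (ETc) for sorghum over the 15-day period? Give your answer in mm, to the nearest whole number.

64 mm

ET₀ = 0.24 × (0.46 × 22.0 + 8.13) = 0.24 × 18.250 = 4.3800 mm/d
ETc = Kc × ET₀ = 0.98 × 4.3800 = 4.2924 mm/d
Over 15 days: 4.2924 × 15 = 64.386 mm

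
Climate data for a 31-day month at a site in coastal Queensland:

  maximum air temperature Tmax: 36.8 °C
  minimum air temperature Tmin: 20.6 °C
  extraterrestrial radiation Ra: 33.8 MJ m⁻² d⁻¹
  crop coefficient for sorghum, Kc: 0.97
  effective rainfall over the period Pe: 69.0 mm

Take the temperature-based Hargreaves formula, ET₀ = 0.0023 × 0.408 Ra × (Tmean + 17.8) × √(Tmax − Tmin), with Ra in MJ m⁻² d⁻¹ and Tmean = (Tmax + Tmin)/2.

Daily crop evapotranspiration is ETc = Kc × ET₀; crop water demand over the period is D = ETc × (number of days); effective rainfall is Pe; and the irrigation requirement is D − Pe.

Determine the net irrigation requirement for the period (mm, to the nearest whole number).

110 mm

Tmean = (36.8 + 20.6)/2 = 28.70 °C
0.408 Ra = 0.408 × 33.8 = 13.7904 mm/d equivalent
ET₀ = 0.0023 × 13.7904 × (28.70 + 17.8) × √16.2 = 0.0023 × 13.7904 × 46.50 × 4.0249 = 5.9363 mm/d
ETc = Kc × ET₀ = 0.97 × 5.9363 = 5.7582 mm/d
Crop demand D = ETc × 31 d = 5.7582 × 31 = 178.504 mm
D − Pe = 178.504 − 69.0 = 109.504 mm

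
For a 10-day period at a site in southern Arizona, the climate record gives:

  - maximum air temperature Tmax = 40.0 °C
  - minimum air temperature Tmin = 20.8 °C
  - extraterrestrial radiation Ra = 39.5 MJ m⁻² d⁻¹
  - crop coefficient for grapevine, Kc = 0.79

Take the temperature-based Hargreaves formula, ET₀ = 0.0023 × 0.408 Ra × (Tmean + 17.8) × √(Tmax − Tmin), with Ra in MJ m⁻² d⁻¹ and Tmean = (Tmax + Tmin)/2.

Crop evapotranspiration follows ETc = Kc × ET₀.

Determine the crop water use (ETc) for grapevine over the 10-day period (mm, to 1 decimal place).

Tmean = (40.0 + 20.8)/2 = 30.40 °C
0.408 Ra = 0.408 × 39.5 = 16.1160 mm/d equivalent
ET₀ = 0.0023 × 16.1160 × (30.40 + 17.8) × √19.2 = 0.0023 × 16.1160 × 48.20 × 4.3818 = 7.8286 mm/d
ETc = Kc × ET₀ = 0.79 × 7.8286 = 6.1846 mm/d
Over 10 days: 6.1846 × 10 = 61.846 mm

61.8 mm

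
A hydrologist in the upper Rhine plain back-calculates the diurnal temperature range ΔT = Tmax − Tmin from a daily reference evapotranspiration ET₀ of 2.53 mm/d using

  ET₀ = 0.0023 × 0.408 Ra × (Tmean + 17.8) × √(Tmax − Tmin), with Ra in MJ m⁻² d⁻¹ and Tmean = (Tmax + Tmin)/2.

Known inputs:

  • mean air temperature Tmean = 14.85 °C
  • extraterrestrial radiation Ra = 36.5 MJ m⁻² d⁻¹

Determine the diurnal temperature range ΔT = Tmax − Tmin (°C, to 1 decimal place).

5.1 °C

√ΔT = ET₀ / [0.0023 × 0.408 × Ra × (Tmean+17.8)] = 2.53 / (0.0023 × 14.8920 × 32.65) = 2.2623
ΔT = 2.2623² = 5.118 °C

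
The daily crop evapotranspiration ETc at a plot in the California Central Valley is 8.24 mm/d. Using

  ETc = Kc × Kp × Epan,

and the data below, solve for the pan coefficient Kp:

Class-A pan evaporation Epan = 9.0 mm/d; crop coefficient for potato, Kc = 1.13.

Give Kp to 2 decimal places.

ETc = Kc × Kp × Epan  ⇒  Kp = ETc / (Kc × Epan)
Kp = 8.24 / (1.13 × 9.0) = 8.24 / 10.170 = 0.8102

0.81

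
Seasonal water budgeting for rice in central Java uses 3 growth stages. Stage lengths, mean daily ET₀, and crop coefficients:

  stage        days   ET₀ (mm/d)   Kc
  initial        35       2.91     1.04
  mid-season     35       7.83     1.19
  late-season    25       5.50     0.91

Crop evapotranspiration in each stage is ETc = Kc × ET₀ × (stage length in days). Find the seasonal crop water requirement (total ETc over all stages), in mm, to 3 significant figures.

initial: 1.04 × 2.91 × 35 = 105.92 mm
mid-season: 1.19 × 7.83 × 35 = 326.12 mm
late-season: 0.91 × 5.50 × 25 = 125.13 mm
Seasonal total = 557.17 mm

557 mm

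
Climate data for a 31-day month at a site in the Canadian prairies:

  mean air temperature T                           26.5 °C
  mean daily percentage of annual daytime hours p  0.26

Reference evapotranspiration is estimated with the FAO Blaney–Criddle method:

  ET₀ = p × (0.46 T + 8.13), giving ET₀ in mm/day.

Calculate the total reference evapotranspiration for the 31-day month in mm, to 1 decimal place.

163.8 mm

ET₀ = 0.26 × (0.46 × 26.5 + 8.13) = 0.26 × 20.320 = 5.2832 mm/d
Monthly total = 5.2832 × 31 = 163.779 mm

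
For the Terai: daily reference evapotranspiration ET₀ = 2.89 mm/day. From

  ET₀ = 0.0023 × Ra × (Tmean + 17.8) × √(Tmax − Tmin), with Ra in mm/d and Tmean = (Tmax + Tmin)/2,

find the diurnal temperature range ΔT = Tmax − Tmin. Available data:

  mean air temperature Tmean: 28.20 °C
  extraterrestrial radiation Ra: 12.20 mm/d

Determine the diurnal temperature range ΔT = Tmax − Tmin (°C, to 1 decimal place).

5.0 °C

√ΔT = ET₀ / [0.0023 × Ra × (Tmean+17.8)] = 2.89 / (0.0023 × 12.20 × 46.00) = 2.2390
ΔT = 2.2390² = 5.013 °C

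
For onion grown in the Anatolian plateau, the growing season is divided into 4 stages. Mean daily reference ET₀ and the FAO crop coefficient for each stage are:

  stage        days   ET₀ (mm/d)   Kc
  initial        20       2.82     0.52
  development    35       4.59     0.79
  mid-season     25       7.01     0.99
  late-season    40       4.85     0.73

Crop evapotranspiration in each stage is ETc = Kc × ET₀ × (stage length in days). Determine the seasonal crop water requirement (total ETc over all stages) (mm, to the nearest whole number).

initial: 0.52 × 2.82 × 20 = 29.33 mm
development: 0.79 × 4.59 × 35 = 126.91 mm
mid-season: 0.99 × 7.01 × 25 = 173.50 mm
late-season: 0.73 × 4.85 × 40 = 141.62 mm
Seasonal total = 471.36 mm

471 mm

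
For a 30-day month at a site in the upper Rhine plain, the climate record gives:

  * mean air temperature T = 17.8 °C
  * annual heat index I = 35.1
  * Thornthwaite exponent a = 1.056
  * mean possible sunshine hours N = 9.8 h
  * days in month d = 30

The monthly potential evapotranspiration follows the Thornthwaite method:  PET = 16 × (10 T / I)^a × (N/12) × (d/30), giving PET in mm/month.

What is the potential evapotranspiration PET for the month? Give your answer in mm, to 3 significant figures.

72.6 mm

10T/I = 10 × 17.8 / 35.1 = 5.0712
(10T/I)^a = 5.0712^1.056 = 5.5539
Uncorrected PET = 16 × 5.5539 = 88.862 mm
Correction = (N/12)(d/30) = (9.8/12)(30/30) = 0.8167
PET = 88.862 × 0.8167 = 72.574 mm/month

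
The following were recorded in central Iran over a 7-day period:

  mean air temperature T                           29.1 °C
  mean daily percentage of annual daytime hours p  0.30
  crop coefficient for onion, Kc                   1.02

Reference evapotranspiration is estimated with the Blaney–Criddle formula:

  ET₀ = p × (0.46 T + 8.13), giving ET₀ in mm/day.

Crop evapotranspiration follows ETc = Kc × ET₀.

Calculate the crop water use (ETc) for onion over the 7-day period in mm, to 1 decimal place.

46.1 mm

ET₀ = 0.30 × (0.46 × 29.1 + 8.13) = 0.30 × 21.516 = 6.4548 mm/d
ETc = Kc × ET₀ = 1.02 × 6.4548 = 6.5839 mm/d
Over 7 days: 6.5839 × 7 = 46.087 mm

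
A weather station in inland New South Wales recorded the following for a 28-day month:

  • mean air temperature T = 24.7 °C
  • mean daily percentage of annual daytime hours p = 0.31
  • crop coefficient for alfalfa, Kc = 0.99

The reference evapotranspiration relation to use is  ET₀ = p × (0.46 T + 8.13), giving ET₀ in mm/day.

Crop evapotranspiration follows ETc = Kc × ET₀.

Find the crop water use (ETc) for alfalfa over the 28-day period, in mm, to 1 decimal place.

ET₀ = 0.31 × (0.46 × 24.7 + 8.13) = 0.31 × 19.492 = 6.0425 mm/d
ETc = Kc × ET₀ = 0.99 × 6.0425 = 5.9821 mm/d
Over 28 days: 5.9821 × 28 = 167.499 mm

167.5 mm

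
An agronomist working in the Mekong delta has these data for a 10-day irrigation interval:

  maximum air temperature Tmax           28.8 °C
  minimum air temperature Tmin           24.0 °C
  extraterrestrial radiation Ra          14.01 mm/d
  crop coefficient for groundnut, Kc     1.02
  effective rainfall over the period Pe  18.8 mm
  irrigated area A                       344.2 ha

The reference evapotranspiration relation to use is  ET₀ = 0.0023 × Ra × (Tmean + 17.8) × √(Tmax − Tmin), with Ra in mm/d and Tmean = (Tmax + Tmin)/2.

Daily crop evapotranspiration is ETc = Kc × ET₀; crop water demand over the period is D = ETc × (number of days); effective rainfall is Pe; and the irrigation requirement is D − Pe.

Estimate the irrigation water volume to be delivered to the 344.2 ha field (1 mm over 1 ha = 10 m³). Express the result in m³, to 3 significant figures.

Tmean = (28.8 + 24.0)/2 = 26.40 °C
ET₀ = 0.0023 × 14.01 × (26.40 + 17.8) × √4.8 = 0.0023 × 14.01 × 44.20 × 2.1909 = 3.1204 mm/d
ETc = Kc × ET₀ = 1.02 × 3.1204 = 3.1828 mm/d
Crop demand D = ETc × 10 d = 3.1828 × 10 = 31.828 mm
D − Pe = 31.828 − 18.8 = 13.028 mm
Volume = 13.028 mm × 344.2 ha × 10 = 44842.4 m³

44800 m³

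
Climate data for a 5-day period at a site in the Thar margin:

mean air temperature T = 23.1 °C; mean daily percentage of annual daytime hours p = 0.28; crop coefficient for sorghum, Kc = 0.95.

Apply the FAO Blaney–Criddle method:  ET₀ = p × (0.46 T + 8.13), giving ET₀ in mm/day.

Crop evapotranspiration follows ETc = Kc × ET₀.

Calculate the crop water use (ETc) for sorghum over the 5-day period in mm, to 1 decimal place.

ET₀ = 0.28 × (0.46 × 23.1 + 8.13) = 0.28 × 18.756 = 5.2517 mm/d
ETc = Kc × ET₀ = 0.95 × 5.2517 = 4.9891 mm/d
Over 5 days: 4.9891 × 5 = 24.946 mm

24.9 mm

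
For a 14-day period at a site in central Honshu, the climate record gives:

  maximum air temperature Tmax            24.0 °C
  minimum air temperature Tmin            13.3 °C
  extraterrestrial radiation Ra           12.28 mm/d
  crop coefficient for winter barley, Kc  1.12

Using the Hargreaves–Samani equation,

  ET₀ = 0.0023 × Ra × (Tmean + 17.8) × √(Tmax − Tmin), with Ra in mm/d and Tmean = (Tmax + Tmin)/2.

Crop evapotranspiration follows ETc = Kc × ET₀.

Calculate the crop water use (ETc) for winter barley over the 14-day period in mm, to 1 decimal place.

Tmean = (24.0 + 13.3)/2 = 18.65 °C
ET₀ = 0.0023 × 12.28 × (18.65 + 17.8) × √10.7 = 0.0023 × 12.28 × 36.45 × 3.2711 = 3.3676 mm/d
ETc = Kc × ET₀ = 1.12 × 3.3676 = 3.7717 mm/d
Over 14 days: 3.7717 × 14 = 52.804 mm

52.8 mm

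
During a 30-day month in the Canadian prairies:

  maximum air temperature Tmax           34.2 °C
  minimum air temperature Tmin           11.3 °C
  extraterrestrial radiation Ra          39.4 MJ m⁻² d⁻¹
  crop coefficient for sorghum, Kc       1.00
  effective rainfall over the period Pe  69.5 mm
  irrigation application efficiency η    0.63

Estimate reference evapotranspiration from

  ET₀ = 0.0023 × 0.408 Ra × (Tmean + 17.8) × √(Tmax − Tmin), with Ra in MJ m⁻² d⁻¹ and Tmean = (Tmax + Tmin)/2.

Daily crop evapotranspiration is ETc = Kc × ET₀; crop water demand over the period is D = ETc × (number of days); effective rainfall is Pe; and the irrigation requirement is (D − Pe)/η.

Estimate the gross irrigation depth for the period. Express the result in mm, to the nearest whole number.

Tmean = (34.2 + 11.3)/2 = 22.75 °C
0.408 Ra = 0.408 × 39.4 = 16.0752 mm/d equivalent
ET₀ = 0.0023 × 16.0752 × (22.75 + 17.8) × √22.9 = 0.0023 × 16.0752 × 40.55 × 4.7854 = 7.1745 mm/d
ETc = Kc × ET₀ = 1.00 × 7.1745 = 7.1745 mm/d
Crop demand D = ETc × 30 d = 7.1745 × 30 = 215.235 mm
D − Pe = 215.235 − 69.5 = 145.735 mm
Gross irrigation = 145.735 / 0.63 = 231.325 mm

231 mm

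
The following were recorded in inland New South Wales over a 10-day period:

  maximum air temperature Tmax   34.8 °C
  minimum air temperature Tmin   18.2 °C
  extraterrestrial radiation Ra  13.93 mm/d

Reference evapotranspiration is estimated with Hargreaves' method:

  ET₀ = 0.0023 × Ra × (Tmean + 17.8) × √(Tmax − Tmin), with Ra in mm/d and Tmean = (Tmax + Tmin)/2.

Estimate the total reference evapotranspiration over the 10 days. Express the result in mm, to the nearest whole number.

58 mm

Tmean = (34.8 + 18.2)/2 = 26.50 °C
ET₀ = 0.0023 × 13.93 × (26.50 + 17.8) × √16.6 = 0.0023 × 13.93 × 44.30 × 4.0743 = 5.7828 mm/d
Over 10 days: 5.7828 × 10 = 57.828 mm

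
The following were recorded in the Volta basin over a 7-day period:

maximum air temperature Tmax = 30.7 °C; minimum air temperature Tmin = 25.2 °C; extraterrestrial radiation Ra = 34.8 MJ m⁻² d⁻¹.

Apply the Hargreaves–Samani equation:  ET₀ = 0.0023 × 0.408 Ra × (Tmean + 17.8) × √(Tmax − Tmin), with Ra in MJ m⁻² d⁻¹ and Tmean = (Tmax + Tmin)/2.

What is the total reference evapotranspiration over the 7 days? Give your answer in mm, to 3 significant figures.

Tmean = (30.7 + 25.2)/2 = 27.95 °C
0.408 Ra = 0.408 × 34.8 = 14.1984 mm/d equivalent
ET₀ = 0.0023 × 14.1984 × (27.95 + 17.8) × √5.5 = 0.0023 × 14.1984 × 45.75 × 2.3452 = 3.5038 mm/d
Over 7 days: 3.5038 × 7 = 24.527 mm

24.5 mm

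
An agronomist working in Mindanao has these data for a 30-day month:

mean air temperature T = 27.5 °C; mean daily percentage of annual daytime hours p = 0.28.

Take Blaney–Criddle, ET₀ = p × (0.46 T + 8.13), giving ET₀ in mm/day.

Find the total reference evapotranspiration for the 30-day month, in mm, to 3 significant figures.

175 mm

ET₀ = 0.28 × (0.46 × 27.5 + 8.13) = 0.28 × 20.780 = 5.8184 mm/d
Monthly total = 5.8184 × 30 = 174.552 mm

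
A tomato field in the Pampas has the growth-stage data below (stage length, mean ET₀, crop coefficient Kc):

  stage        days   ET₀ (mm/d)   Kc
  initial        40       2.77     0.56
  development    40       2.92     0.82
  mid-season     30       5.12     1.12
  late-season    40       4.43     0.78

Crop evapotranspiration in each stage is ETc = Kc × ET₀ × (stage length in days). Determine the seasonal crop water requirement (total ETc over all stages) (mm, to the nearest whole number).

468 mm

initial: 0.56 × 2.77 × 40 = 62.05 mm
development: 0.82 × 2.92 × 40 = 95.78 mm
mid-season: 1.12 × 5.12 × 30 = 172.03 mm
late-season: 0.78 × 4.43 × 40 = 138.22 mm
Seasonal total = 468.08 mm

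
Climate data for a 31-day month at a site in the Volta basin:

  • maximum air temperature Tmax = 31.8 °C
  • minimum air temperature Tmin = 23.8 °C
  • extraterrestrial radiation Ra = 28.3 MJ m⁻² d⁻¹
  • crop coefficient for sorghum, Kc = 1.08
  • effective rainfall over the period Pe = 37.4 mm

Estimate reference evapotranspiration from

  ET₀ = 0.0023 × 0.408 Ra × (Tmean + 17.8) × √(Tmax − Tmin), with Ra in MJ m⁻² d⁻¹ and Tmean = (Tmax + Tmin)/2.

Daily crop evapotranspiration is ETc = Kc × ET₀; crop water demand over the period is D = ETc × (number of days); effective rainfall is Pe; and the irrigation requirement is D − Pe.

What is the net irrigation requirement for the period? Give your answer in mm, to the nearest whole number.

Tmean = (31.8 + 23.8)/2 = 27.80 °C
0.408 Ra = 0.408 × 28.3 = 11.5464 mm/d equivalent
ET₀ = 0.0023 × 11.5464 × (27.80 + 17.8) × √8.0 = 0.0023 × 11.5464 × 45.60 × 2.8284 = 3.4252 mm/d
ETc = Kc × ET₀ = 1.08 × 3.4252 = 3.6992 mm/d
Crop demand D = ETc × 31 d = 3.6992 × 31 = 114.675 mm
D − Pe = 114.675 − 37.4 = 77.275 mm

77 mm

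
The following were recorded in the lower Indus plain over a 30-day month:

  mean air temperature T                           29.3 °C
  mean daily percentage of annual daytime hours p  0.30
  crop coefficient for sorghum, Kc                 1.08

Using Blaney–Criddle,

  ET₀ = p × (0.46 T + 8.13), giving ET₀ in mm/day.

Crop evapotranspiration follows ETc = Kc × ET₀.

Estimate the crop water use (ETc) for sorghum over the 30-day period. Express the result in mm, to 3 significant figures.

210 mm

ET₀ = 0.30 × (0.46 × 29.3 + 8.13) = 0.30 × 21.608 = 6.4824 mm/d
ETc = Kc × ET₀ = 1.08 × 6.4824 = 7.0010 mm/d
Over 30 days: 7.0010 × 30 = 210.030 mm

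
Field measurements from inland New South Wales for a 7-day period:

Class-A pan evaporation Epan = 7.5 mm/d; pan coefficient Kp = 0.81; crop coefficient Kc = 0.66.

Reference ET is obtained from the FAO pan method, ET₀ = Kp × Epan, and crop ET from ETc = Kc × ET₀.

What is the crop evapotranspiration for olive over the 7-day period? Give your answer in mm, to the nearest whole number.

ET₀ = 0.81 × 7.5 = 6.0750 mm/d
ETc = Kc × ET₀ = 0.66 × 6.0750 = 4.0095 mm/d
Over 7 days: 4.0095 × 7 = 28.067 mm

28 mm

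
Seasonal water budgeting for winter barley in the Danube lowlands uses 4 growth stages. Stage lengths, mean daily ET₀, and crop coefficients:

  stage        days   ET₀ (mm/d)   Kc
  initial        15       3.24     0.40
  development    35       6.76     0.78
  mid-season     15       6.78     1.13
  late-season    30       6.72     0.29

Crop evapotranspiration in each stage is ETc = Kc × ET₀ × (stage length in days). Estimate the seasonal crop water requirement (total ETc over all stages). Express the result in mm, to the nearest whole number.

377 mm

initial: 0.40 × 3.24 × 15 = 19.44 mm
development: 0.78 × 6.76 × 35 = 184.55 mm
mid-season: 1.13 × 6.78 × 15 = 114.92 mm
late-season: 0.29 × 6.72 × 30 = 58.46 mm
Seasonal total = 377.37 mm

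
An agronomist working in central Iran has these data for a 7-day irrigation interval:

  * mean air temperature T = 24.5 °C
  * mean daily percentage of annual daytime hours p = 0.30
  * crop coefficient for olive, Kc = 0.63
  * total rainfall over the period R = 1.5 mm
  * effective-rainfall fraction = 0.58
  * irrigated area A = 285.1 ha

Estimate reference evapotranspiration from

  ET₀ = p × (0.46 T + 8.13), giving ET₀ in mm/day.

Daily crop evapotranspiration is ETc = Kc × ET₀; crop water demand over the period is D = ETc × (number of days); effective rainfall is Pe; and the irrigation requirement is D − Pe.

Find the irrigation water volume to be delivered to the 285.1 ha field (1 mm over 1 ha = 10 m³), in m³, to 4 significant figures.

70690 m³

ET₀ = 0.30 × (0.46 × 24.5 + 8.13) = 0.30 × 19.400 = 5.8200 mm/d
ETc = Kc × ET₀ = 0.63 × 5.8200 = 3.6666 mm/d
Crop demand D = ETc × 7 d = 3.6666 × 7 = 25.666 mm
Pe = 0.58 × 1.5 = 0.870 mm
D − Pe = 25.666 − 0.870 = 24.796 mm
Volume = 24.796 mm × 285.1 ha × 10 = 70693.4 m³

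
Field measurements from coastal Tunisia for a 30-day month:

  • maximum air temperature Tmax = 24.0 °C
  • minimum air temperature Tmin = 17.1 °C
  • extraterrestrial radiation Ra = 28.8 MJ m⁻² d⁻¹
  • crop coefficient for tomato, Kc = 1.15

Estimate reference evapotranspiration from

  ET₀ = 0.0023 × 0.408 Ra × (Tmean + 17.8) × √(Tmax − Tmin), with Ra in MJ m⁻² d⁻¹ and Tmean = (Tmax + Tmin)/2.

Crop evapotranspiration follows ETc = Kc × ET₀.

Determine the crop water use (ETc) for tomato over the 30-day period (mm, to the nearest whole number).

Tmean = (24.0 + 17.1)/2 = 20.55 °C
0.408 Ra = 0.408 × 28.8 = 11.7504 mm/d equivalent
ET₀ = 0.0023 × 11.7504 × (20.55 + 17.8) × √6.9 = 0.0023 × 11.7504 × 38.35 × 2.6268 = 2.7225 mm/d
ETc = Kc × ET₀ = 1.15 × 2.7225 = 3.1309 mm/d
Over 30 days: 3.1309 × 30 = 93.927 mm

94 mm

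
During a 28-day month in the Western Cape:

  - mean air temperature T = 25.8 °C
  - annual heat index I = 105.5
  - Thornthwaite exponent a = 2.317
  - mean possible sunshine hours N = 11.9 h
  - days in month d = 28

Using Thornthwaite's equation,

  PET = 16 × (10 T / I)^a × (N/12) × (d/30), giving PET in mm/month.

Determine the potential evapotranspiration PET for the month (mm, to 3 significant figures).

10T/I = 10 × 25.8 / 105.5 = 2.4455
(10T/I)^a = 2.4455^2.317 = 7.9405
Uncorrected PET = 16 × 7.9405 = 127.048 mm
Correction = (N/12)(d/30) = (11.9/12)(28/30) = 0.9256
PET = 127.048 × 0.9256 = 117.596 mm/month

118 mm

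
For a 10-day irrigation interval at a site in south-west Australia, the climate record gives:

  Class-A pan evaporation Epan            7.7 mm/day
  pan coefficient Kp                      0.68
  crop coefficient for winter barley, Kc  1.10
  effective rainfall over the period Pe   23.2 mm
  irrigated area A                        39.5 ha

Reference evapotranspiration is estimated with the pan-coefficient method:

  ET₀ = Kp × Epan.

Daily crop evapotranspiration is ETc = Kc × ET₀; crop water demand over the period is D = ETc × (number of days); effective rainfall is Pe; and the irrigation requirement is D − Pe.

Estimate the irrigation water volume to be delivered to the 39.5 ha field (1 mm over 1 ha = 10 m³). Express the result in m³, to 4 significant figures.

ET₀ = 0.68 × 7.7 = 5.2360 mm/d
ETc = Kc × ET₀ = 1.10 × 5.2360 = 5.7596 mm/d
Crop demand D = ETc × 10 d = 5.7596 × 10 = 57.596 mm
D − Pe = 57.596 − 23.2 = 34.396 mm
Volume = 34.396 mm × 39.5 ha × 10 = 13586.4 m³

13590 m³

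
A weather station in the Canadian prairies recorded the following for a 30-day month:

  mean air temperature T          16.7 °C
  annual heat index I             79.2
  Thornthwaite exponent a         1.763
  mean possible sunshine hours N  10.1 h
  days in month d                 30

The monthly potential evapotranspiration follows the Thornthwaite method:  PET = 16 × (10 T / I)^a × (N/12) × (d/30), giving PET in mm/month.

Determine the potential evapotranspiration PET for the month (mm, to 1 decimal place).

50.2 mm

10T/I = 10 × 16.7 / 79.2 = 2.1086
(10T/I)^a = 2.1086^1.763 = 3.7256
Uncorrected PET = 16 × 3.7256 = 59.610 mm
Correction = (N/12)(d/30) = (10.1/12)(30/30) = 0.8417
PET = 59.610 × 0.8417 = 50.174 mm/month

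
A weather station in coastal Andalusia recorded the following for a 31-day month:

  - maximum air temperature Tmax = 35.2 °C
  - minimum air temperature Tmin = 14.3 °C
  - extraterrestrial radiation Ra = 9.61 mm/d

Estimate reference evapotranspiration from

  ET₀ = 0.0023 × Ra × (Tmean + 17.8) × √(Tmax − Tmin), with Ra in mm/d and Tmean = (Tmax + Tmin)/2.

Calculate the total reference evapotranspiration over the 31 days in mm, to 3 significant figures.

Tmean = (35.2 + 14.3)/2 = 24.75 °C
ET₀ = 0.0023 × 9.61 × (24.75 + 17.8) × √20.9 = 0.0023 × 9.61 × 42.55 × 4.5717 = 4.2996 mm/d
Over 31 days: 4.2996 × 31 = 133.288 mm

133 mm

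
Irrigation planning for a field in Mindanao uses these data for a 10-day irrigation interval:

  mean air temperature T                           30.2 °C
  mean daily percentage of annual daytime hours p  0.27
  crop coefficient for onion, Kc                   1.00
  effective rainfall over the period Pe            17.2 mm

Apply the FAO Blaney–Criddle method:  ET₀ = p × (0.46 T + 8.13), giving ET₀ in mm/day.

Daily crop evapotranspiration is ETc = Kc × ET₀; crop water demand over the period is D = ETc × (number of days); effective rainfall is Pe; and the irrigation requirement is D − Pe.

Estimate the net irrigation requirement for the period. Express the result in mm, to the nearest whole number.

42 mm

ET₀ = 0.27 × (0.46 × 30.2 + 8.13) = 0.27 × 22.022 = 5.9459 mm/d
ETc = Kc × ET₀ = 1.00 × 5.9459 = 5.9459 mm/d
Crop demand D = ETc × 10 d = 5.9459 × 10 = 59.459 mm
D − Pe = 59.459 − 17.2 = 42.259 mm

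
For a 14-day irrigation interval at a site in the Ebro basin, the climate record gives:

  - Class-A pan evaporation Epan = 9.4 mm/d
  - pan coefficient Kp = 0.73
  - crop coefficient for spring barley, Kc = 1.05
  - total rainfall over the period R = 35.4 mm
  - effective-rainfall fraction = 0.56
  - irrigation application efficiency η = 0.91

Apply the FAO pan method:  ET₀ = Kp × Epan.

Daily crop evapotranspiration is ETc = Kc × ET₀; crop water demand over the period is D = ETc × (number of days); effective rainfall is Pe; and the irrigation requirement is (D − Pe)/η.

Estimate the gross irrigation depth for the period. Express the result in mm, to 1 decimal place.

ET₀ = 0.73 × 9.4 = 6.8620 mm/d
ETc = Kc × ET₀ = 1.05 × 6.8620 = 7.2051 mm/d
Crop demand D = ETc × 14 d = 7.2051 × 14 = 100.871 mm
Pe = 0.56 × 35.4 = 19.824 mm
D − Pe = 100.871 − 19.824 = 81.047 mm
Gross irrigation = 81.047 / 0.91 = 89.063 mm

89.1 mm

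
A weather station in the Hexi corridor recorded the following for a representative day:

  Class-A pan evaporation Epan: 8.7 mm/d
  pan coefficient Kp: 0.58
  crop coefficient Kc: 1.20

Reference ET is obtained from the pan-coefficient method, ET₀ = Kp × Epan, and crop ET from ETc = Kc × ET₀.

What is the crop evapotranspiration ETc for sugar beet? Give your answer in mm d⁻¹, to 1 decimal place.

6.1 mm d⁻¹

ET₀ = 0.58 × 8.7 = 5.0460 mm/d
ETc = Kc × ET₀ = 1.20 × 5.0460 = 6.0552 mm/d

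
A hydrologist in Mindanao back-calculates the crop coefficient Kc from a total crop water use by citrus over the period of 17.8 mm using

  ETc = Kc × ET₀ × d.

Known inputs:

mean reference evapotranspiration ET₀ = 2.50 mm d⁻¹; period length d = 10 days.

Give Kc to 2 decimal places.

ETc = Kc × ET₀ × d  ⇒  Kc = ETc / (ET₀ × d)
Kc = 17.8 / (2.50 × 10) = 17.8 / 25.00 = 0.7120

0.71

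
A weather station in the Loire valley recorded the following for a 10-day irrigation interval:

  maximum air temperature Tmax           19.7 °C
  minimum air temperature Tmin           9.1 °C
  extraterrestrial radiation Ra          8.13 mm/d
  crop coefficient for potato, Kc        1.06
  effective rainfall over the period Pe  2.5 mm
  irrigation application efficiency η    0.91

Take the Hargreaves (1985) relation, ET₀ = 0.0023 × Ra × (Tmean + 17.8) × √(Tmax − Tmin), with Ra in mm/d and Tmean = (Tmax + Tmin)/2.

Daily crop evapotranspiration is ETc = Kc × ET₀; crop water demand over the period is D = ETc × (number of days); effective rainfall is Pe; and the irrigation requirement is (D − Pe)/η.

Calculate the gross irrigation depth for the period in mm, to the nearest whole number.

20 mm

Tmean = (19.7 + 9.1)/2 = 14.40 °C
ET₀ = 0.0023 × 8.13 × (14.40 + 17.8) × √10.6 = 0.0023 × 8.13 × 32.20 × 3.2558 = 1.9603 mm/d
ETc = Kc × ET₀ = 1.06 × 1.9603 = 2.0779 mm/d
Crop demand D = ETc × 10 d = 2.0779 × 10 = 20.779 mm
D − Pe = 20.779 − 2.5 = 18.279 mm
Gross irrigation = 18.279 / 0.91 = 20.087 mm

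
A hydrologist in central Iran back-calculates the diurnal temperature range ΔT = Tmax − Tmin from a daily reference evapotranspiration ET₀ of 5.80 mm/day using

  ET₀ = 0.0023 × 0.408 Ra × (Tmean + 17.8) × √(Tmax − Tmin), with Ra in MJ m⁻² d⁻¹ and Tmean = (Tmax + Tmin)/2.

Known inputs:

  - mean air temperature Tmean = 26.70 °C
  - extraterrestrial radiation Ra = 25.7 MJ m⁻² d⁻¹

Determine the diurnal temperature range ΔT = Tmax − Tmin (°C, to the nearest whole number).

√ΔT = ET₀ / [0.0023 × 0.408 × Ra × (Tmean+17.8)] = 5.80 / (0.0023 × 10.4856 × 44.50) = 5.4044
ΔT = 5.4044² = 29.208 °C

29 °C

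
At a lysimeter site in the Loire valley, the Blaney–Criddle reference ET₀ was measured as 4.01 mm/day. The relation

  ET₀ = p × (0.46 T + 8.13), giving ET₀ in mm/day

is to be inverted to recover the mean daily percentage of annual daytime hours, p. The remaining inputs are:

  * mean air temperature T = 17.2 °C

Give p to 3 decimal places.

0.250

p = ET₀ / (0.46 T + 8.13) = 4.01 / (0.46 × 17.2 + 8.13) = 4.01 / 16.042 = 0.2500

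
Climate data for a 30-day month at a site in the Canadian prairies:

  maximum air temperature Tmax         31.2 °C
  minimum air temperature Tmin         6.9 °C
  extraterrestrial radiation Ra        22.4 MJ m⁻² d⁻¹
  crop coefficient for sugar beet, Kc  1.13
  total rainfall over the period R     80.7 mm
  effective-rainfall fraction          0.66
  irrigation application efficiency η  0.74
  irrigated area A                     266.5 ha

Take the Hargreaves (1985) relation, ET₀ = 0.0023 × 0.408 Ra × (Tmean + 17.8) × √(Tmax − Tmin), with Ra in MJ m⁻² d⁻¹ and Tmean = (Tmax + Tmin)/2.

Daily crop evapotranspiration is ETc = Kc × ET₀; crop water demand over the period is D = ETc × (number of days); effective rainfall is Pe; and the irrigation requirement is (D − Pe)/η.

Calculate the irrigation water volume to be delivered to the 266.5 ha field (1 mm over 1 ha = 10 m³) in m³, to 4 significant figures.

274400 m³

Tmean = (31.2 + 6.9)/2 = 19.05 °C
0.408 Ra = 0.408 × 22.4 = 9.1392 mm/d equivalent
ET₀ = 0.0023 × 9.1392 × (19.05 + 17.8) × √24.3 = 0.0023 × 9.1392 × 36.85 × 4.9295 = 3.8184 mm/d
ETc = Kc × ET₀ = 1.13 × 3.8184 = 4.3148 mm/d
Crop demand D = ETc × 30 d = 4.3148 × 30 = 129.444 mm
Pe = 0.66 × 80.7 = 53.262 mm
D − Pe = 129.444 − 53.262 = 76.182 mm
Gross irrigation = 76.182 / 0.74 = 102.949 mm
Volume = 102.949 mm × 266.5 ha × 10 = 274359.1 m³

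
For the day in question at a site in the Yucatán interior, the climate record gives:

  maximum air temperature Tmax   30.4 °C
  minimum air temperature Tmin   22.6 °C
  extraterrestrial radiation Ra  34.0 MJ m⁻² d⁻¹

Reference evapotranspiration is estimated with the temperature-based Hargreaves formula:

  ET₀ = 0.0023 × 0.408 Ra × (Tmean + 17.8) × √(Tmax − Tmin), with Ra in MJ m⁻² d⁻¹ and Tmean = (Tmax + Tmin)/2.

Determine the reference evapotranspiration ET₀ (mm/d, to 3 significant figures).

Tmean = (30.4 + 22.6)/2 = 26.50 °C
0.408 Ra = 0.408 × 34.0 = 13.8720 mm/d equivalent
ET₀ = 0.0023 × 13.8720 × (26.50 + 17.8) × √7.8 = 0.0023 × 13.8720 × 44.30 × 2.7928 = 3.9474 mm/d

3.95 mm/d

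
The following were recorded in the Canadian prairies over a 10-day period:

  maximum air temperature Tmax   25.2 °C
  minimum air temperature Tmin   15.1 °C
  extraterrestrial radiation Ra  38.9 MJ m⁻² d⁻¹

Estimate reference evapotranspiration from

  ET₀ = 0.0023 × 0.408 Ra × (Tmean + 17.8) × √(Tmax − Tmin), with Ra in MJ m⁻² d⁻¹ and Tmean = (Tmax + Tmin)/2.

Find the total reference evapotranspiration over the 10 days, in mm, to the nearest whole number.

44 mm

Tmean = (25.2 + 15.1)/2 = 20.15 °C
0.408 Ra = 0.408 × 38.9 = 15.8712 mm/d equivalent
ET₀ = 0.0023 × 15.8712 × (20.15 + 17.8) × √10.1 = 0.0023 × 15.8712 × 37.95 × 3.1780 = 4.4025 mm/d
Over 10 days: 4.4025 × 10 = 44.025 mm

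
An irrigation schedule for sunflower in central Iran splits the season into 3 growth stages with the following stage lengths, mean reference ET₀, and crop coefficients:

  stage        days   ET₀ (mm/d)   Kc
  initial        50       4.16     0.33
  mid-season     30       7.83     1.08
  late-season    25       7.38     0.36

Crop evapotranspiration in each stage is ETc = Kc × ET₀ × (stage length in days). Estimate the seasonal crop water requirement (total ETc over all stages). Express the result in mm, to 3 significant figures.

initial: 0.33 × 4.16 × 50 = 68.64 mm
mid-season: 1.08 × 7.83 × 30 = 253.69 mm
late-season: 0.36 × 7.38 × 25 = 66.42 mm
Seasonal total = 388.75 mm

389 mm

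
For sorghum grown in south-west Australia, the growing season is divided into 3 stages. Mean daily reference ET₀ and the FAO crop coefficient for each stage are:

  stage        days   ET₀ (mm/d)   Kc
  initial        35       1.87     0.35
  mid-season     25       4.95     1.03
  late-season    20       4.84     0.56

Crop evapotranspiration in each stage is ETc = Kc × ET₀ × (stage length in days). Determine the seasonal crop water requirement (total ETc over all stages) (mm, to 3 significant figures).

initial: 0.35 × 1.87 × 35 = 22.91 mm
mid-season: 1.03 × 4.95 × 25 = 127.46 mm
late-season: 0.56 × 4.84 × 20 = 54.21 mm
Seasonal total = 204.58 mm

205 mm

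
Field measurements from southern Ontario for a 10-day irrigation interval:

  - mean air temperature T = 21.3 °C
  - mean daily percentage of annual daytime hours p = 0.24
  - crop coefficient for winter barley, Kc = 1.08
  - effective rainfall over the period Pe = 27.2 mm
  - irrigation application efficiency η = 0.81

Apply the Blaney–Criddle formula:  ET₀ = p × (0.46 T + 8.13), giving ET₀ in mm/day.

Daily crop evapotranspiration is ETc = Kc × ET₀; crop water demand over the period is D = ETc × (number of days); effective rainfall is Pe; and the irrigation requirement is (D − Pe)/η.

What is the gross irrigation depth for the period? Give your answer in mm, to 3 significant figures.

23.8 mm

ET₀ = 0.24 × (0.46 × 21.3 + 8.13) = 0.24 × 17.928 = 4.3027 mm/d
ETc = Kc × ET₀ = 1.08 × 4.3027 = 4.6469 mm/d
Crop demand D = ETc × 10 d = 4.6469 × 10 = 46.469 mm
D − Pe = 46.469 − 27.2 = 19.269 mm
Gross irrigation = 19.269 / 0.81 = 23.789 mm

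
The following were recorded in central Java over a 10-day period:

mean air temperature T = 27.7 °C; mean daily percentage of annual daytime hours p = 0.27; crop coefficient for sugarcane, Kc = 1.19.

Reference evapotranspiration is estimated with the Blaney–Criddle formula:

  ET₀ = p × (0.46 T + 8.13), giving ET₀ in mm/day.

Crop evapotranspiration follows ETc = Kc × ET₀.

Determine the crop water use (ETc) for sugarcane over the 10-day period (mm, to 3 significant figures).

67.1 mm

ET₀ = 0.27 × (0.46 × 27.7 + 8.13) = 0.27 × 20.872 = 5.6354 mm/d
ETc = Kc × ET₀ = 1.19 × 5.6354 = 6.7061 mm/d
Over 10 days: 6.7061 × 10 = 67.061 mm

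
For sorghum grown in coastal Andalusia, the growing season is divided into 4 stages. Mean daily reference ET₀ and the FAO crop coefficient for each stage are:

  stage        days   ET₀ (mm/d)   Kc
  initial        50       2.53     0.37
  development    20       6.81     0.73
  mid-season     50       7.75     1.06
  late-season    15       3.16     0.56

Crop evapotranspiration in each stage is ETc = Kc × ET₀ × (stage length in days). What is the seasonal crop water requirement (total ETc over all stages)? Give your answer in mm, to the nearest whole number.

584 mm

initial: 0.37 × 2.53 × 50 = 46.81 mm
development: 0.73 × 6.81 × 20 = 99.43 mm
mid-season: 1.06 × 7.75 × 50 = 410.75 mm
late-season: 0.56 × 3.16 × 15 = 26.54 mm
Seasonal total = 583.53 mm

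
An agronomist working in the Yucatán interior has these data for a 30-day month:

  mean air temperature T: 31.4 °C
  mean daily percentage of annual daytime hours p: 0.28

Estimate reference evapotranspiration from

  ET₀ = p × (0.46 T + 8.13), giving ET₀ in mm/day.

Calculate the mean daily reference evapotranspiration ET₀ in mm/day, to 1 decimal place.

6.3 mm/day

ET₀ = 0.28 × (0.46 × 31.4 + 8.13) = 0.28 × 22.574 = 6.3207 mm/d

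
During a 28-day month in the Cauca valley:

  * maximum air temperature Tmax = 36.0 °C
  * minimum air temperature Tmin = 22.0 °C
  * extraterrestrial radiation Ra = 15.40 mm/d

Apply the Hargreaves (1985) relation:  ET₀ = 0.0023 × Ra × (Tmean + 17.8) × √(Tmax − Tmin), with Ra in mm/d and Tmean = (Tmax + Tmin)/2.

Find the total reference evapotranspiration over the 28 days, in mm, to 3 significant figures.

Tmean = (36.0 + 22.0)/2 = 29.00 °C
ET₀ = 0.0023 × 15.40 × (29.00 + 17.8) × √14.0 = 0.0023 × 15.40 × 46.80 × 3.7417 = 6.2025 mm/d
Over 28 days: 6.2025 × 28 = 173.670 mm

174 mm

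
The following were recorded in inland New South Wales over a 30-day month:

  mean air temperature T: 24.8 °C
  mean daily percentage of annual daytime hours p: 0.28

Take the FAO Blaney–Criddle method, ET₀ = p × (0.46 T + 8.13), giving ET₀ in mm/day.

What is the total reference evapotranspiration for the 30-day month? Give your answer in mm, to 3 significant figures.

164 mm

ET₀ = 0.28 × (0.46 × 24.8 + 8.13) = 0.28 × 19.538 = 5.4706 mm/d
Monthly total = 5.4706 × 30 = 164.118 mm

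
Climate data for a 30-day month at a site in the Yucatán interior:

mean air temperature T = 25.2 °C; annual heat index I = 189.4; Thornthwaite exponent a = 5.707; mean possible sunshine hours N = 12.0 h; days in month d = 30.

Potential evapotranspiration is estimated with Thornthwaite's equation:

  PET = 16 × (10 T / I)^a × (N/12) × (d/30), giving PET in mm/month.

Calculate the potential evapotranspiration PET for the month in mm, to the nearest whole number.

82 mm

10T/I = 10 × 25.2 / 189.4 = 1.3305
(10T/I)^a = 1.3305^5.707 = 5.1021
Uncorrected PET = 16 × 5.1021 = 81.634 mm
Correction = (N/12)(d/30) = (12.0/12)(30/30) = 1.0000
PET = 81.634 × 1.0000 = 81.634 mm/month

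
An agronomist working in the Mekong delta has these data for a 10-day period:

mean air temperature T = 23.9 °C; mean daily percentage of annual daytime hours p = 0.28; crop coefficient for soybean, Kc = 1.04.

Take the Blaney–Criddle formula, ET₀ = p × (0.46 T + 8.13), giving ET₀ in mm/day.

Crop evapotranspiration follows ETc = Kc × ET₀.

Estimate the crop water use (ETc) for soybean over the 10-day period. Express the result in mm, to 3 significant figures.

ET₀ = 0.28 × (0.46 × 23.9 + 8.13) = 0.28 × 19.124 = 5.3547 mm/d
ETc = Kc × ET₀ = 1.04 × 5.3547 = 5.5689 mm/d
Over 10 days: 5.5689 × 10 = 55.689 mm

55.7 mm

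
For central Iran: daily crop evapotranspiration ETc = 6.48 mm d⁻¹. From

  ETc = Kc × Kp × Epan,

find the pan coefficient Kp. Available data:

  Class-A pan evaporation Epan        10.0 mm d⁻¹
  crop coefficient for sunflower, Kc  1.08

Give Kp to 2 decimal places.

0.60

ETc = Kc × Kp × Epan  ⇒  Kp = ETc / (Kc × Epan)
Kp = 6.48 / (1.08 × 10.0) = 6.48 / 10.800 = 0.6000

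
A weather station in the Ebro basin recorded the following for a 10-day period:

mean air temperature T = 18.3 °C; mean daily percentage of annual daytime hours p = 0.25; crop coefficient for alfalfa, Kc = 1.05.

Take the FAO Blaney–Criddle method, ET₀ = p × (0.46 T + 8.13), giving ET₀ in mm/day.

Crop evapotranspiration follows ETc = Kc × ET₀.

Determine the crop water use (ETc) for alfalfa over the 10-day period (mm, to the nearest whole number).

43 mm

ET₀ = 0.25 × (0.46 × 18.3 + 8.13) = 0.25 × 16.548 = 4.1370 mm/d
ETc = Kc × ET₀ = 1.05 × 4.1370 = 4.3439 mm/d
Over 10 days: 4.3439 × 10 = 43.439 mm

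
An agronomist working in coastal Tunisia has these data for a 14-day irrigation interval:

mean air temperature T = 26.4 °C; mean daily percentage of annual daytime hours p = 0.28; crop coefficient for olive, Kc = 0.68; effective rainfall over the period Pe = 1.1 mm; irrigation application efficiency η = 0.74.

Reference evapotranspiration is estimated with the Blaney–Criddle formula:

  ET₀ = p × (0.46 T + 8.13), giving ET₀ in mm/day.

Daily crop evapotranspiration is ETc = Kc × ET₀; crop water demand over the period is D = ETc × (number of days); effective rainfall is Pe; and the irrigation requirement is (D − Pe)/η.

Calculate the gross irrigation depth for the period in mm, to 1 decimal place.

ET₀ = 0.28 × (0.46 × 26.4 + 8.13) = 0.28 × 20.274 = 5.6767 mm/d
ETc = Kc × ET₀ = 0.68 × 5.6767 = 3.8602 mm/d
Crop demand D = ETc × 14 d = 3.8602 × 14 = 54.043 mm
D − Pe = 54.043 − 1.1 = 52.943 mm
Gross irrigation = 52.943 / 0.74 = 71.545 mm

71.5 mm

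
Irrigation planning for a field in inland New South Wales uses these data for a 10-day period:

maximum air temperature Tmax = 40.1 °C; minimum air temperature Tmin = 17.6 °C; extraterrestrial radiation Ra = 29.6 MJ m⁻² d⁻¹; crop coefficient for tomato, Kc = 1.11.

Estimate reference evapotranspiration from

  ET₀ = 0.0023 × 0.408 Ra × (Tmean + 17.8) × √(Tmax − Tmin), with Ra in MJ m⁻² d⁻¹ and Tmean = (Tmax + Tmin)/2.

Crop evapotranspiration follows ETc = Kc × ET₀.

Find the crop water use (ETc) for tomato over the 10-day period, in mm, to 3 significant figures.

Tmean = (40.1 + 17.6)/2 = 28.85 °C
0.408 Ra = 0.408 × 29.6 = 12.0768 mm/d equivalent
ET₀ = 0.0023 × 12.0768 × (28.85 + 17.8) × √22.5 = 0.0023 × 12.0768 × 46.65 × 4.7434 = 6.1464 mm/d
ETc = Kc × ET₀ = 1.11 × 6.1464 = 6.8225 mm/d
Over 10 days: 6.8225 × 10 = 68.225 mm

68.2 mm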